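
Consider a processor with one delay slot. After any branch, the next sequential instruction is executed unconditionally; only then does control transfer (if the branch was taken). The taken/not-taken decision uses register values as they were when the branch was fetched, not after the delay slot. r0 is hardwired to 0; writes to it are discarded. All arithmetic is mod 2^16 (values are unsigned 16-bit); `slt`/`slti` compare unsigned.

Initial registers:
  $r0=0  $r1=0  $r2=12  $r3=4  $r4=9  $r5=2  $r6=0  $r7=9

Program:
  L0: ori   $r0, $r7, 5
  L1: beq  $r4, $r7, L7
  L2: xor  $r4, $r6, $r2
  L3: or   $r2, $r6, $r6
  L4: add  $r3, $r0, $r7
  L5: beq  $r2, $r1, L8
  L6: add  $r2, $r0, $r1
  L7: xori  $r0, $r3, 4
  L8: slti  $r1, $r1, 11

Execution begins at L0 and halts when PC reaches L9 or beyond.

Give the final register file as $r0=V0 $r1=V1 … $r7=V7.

$r0=0 $r1=1 $r2=12 $r3=4 $r4=12 $r5=2 $r6=0 $r7=9

[0] ori   $r0, $r7, 5  →  {$r0:0, $r1:0, $r2:12, $r3:4, $r4:9, $r5:2, $r6:0, $r7:9}
[1] beq  $r4, $r7, L7  →  {$r0:0, $r1:0, $r2:12, $r3:4, $r4:9, $r5:2, $r6:0, $r7:9}  ⟨branch taken⟩
[2] xor  $r4, $r6, $r2  →  {$r0:0, $r1:0, $r2:12, $r3:4, $r4:12, $r5:2, $r6:0, $r7:9}
[7] xori  $r0, $r3, 4  →  {$r0:0, $r1:0, $r2:12, $r3:4, $r4:12, $r5:2, $r6:0, $r7:9}
[8] slti  $r1, $r1, 11  →  {$r0:0, $r1:1, $r2:12, $r3:4, $r4:12, $r5:2, $r6:0, $r7:9}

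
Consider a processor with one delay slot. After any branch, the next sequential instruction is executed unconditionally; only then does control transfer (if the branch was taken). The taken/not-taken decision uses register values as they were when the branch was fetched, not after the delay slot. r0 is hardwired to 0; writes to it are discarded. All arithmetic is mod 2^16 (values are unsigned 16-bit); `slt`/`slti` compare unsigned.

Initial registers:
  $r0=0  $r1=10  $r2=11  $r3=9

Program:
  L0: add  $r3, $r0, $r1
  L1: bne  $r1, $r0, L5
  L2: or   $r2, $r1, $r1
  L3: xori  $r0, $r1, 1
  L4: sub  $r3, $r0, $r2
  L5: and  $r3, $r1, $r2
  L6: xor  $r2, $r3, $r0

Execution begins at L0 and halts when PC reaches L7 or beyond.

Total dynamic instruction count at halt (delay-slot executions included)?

5

  step pc=0: add  $r3, $r0, $r1  regs=(0,10,11,10)
  step pc=1: bne  $r1, $r0, L5  cond=T  regs=(0,10,11,10)
  step pc=2: or   $r2, $r1, $r1  regs=(0,10,10,10)
  step pc=5: and  $r3, $r1, $r2  regs=(0,10,10,10)
  step pc=6: xor  $r2, $r3, $r0  regs=(0,10,10,10)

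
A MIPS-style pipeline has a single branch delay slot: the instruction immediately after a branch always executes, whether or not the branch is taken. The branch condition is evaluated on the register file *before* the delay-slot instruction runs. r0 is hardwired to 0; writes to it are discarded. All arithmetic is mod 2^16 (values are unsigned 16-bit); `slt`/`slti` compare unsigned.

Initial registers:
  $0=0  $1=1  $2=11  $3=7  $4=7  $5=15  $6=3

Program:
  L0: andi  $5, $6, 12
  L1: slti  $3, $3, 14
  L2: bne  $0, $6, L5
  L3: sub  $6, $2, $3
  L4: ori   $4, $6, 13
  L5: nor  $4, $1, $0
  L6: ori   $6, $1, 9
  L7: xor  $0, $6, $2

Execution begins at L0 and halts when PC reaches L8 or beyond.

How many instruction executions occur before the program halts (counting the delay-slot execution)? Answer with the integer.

7

[0] andi  $5, $6, 12  →  {$0:0, $1:1, $2:11, $3:7, $4:7, $5:0, $6:3}
[1] slti  $3, $3, 14  →  {$0:0, $1:1, $2:11, $3:1, $4:7, $5:0, $6:3}
[2] bne  $0, $6, L5  →  {$0:0, $1:1, $2:11, $3:1, $4:7, $5:0, $6:3}  ⟨branch taken⟩
[3] sub  $6, $2, $3  →  {$0:0, $1:1, $2:11, $3:1, $4:7, $5:0, $6:10}
[5] nor  $4, $1, $0  →  {$0:0, $1:1, $2:11, $3:1, $4:65534, $5:0, $6:10}
[6] ori   $6, $1, 9  →  {$0:0, $1:1, $2:11, $3:1, $4:65534, $5:0, $6:9}
[7] xor  $0, $6, $2  →  {$0:0, $1:1, $2:11, $3:1, $4:65534, $5:0, $6:9}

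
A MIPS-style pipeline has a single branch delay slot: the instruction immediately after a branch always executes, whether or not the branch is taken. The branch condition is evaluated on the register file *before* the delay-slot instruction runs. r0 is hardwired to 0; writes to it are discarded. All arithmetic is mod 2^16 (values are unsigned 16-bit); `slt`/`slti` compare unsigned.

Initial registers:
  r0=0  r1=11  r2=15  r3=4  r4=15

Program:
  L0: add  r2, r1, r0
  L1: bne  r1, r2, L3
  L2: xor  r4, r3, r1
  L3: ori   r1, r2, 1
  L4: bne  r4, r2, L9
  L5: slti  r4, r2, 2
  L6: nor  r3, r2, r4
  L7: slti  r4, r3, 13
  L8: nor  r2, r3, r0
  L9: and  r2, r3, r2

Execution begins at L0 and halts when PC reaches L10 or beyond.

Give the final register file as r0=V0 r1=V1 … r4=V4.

r0=0 r1=11 r2=0 r3=4 r4=0

PC=0  add  r2, r1, r0        | r0=0 r1=11 r2=11 r3=4 r4=15
PC=1  bne  r1, r2, L3        | r0=0 r1=11 r2=11 r3=4 r4=15  [not taken]
PC=2  xor  r4, r3, r1        | r0=0 r1=11 r2=11 r3=4 r4=15
PC=3  ori   r1, r2, 1        | r0=0 r1=11 r2=11 r3=4 r4=15
PC=4  bne  r4, r2, L9        | r0=0 r1=11 r2=11 r3=4 r4=15  [TAKEN]
PC=5  slti  r4, r2, 2        | r0=0 r1=11 r2=11 r3=4 r4=0
PC=9  and  r2, r3, r2        | r0=0 r1=11 r2=0 r3=4 r4=0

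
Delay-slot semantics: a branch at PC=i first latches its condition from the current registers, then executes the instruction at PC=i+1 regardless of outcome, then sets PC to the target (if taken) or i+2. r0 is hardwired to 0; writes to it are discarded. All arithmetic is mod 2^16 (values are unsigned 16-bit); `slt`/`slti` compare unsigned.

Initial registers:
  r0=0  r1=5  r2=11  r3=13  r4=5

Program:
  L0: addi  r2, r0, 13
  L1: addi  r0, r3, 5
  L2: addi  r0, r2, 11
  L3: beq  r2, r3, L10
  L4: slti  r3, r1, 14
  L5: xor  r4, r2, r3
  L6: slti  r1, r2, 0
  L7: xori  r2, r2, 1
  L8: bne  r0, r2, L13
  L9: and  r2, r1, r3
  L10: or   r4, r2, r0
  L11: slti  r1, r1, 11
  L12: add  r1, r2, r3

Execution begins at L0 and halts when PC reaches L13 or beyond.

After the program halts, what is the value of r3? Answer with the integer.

1

#0 addi  r2, r0, 13 ; 0/5/13/13/5
#1 addi  r0, r3, 5 ; 0/5/13/13/5
#2 addi  r0, r2, 11 ; 0/5/13/13/5
#3 beq  r2, r3, L10 ; 0/5/13/13/5 ; →target
#4 slti  r3, r1, 14 ; 0/5/13/1/5
#10 or   r4, r2, r0 ; 0/5/13/1/13
#11 slti  r1, r1, 11 ; 0/1/13/1/13
#12 add  r1, r2, r3 ; 0/14/13/1/13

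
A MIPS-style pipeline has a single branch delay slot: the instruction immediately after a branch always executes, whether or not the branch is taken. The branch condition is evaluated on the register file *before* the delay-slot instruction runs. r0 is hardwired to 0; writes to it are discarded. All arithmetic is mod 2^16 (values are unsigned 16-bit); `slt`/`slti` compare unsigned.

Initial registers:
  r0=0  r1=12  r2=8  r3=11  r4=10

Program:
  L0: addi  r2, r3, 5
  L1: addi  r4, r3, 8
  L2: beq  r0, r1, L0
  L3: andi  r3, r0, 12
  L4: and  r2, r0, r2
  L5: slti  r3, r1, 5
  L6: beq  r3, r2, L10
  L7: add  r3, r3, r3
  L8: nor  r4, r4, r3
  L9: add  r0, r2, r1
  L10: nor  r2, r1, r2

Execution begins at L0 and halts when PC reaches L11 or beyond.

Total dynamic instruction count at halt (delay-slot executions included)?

9

PC=0  addi  r2, r3, 5        | r0=0 r1=12 r2=16 r3=11 r4=10
PC=1  addi  r4, r3, 8        | r0=0 r1=12 r2=16 r3=11 r4=19
PC=2  beq  r0, r1, L0        | r0=0 r1=12 r2=16 r3=11 r4=19  [not taken]
PC=3  andi  r3, r0, 12       | r0=0 r1=12 r2=16 r3=0 r4=19
PC=4  and  r2, r0, r2        | r0=0 r1=12 r2=0 r3=0 r4=19
PC=5  slti  r3, r1, 5        | r0=0 r1=12 r2=0 r3=0 r4=19
PC=6  beq  r3, r2, L10       | r0=0 r1=12 r2=0 r3=0 r4=19  [TAKEN]
PC=7  add  r3, r3, r3        | r0=0 r1=12 r2=0 r3=0 r4=19
PC=10 nor  r2, r1, r2        | r0=0 r1=12 r2=65523 r3=0 r4=19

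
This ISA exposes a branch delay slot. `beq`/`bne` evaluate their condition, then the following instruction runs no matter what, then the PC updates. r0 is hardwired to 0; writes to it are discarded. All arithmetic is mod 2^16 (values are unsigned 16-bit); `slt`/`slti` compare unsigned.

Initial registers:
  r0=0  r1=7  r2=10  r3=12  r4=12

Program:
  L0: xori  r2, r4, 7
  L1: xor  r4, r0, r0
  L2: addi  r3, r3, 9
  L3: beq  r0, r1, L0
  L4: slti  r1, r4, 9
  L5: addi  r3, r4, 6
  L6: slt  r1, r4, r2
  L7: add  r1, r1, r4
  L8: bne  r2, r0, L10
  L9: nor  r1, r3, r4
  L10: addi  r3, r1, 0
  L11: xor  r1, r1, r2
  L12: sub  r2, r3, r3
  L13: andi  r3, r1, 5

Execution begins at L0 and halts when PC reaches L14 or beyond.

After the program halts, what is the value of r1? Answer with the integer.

[0] xori  r2, r4, 7  →  {r0:0, r1:7, r2:11, r3:12, r4:12}
[1] xor  r4, r0, r0  →  {r0:0, r1:7, r2:11, r3:12, r4:0}
[2] addi  r3, r3, 9  →  {r0:0, r1:7, r2:11, r3:21, r4:0}
[3] beq  r0, r1, L0  →  {r0:0, r1:7, r2:11, r3:21, r4:0}  ⟨branch fallthrough⟩
[4] slti  r1, r4, 9  →  {r0:0, r1:1, r2:11, r3:21, r4:0}
[5] addi  r3, r4, 6  →  {r0:0, r1:1, r2:11, r3:6, r4:0}
[6] slt  r1, r4, r2  →  {r0:0, r1:1, r2:11, r3:6, r4:0}
[7] add  r1, r1, r4  →  {r0:0, r1:1, r2:11, r3:6, r4:0}
[8] bne  r2, r0, L10  →  {r0:0, r1:1, r2:11, r3:6, r4:0}  ⟨branch taken⟩
[9] nor  r1, r3, r4  →  {r0:0, r1:65529, r2:11, r3:6, r4:0}
[10] addi  r3, r1, 0  →  {r0:0, r1:65529, r2:11, r3:65529, r4:0}
[11] xor  r1, r1, r2  →  {r0:0, r1:65522, r2:11, r3:65529, r4:0}
[12] sub  r2, r3, r3  →  {r0:0, r1:65522, r2:0, r3:65529, r4:0}
[13] andi  r3, r1, 5  →  {r0:0, r1:65522, r2:0, r3:0, r4:0}

65522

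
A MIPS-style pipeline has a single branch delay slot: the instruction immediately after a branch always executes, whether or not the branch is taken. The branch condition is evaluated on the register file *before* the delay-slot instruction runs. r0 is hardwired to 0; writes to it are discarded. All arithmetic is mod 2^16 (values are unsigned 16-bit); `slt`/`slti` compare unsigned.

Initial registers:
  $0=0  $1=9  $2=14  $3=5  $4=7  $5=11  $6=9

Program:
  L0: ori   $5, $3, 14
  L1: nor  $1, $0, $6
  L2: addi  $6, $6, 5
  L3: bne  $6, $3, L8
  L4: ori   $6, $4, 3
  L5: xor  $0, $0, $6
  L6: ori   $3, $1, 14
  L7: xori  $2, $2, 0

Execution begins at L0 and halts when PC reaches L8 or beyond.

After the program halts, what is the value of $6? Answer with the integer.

[0] ori   $5, $3, 14  →  {$0:0, $1:9, $2:14, $3:5, $4:7, $5:15, $6:9}
[1] nor  $1, $0, $6  →  {$0:0, $1:65526, $2:14, $3:5, $4:7, $5:15, $6:9}
[2] addi  $6, $6, 5  →  {$0:0, $1:65526, $2:14, $3:5, $4:7, $5:15, $6:14}
[3] bne  $6, $3, L8  →  {$0:0, $1:65526, $2:14, $3:5, $4:7, $5:15, $6:14}  ⟨branch taken⟩
[4] ori   $6, $4, 3  →  {$0:0, $1:65526, $2:14, $3:5, $4:7, $5:15, $6:7}

7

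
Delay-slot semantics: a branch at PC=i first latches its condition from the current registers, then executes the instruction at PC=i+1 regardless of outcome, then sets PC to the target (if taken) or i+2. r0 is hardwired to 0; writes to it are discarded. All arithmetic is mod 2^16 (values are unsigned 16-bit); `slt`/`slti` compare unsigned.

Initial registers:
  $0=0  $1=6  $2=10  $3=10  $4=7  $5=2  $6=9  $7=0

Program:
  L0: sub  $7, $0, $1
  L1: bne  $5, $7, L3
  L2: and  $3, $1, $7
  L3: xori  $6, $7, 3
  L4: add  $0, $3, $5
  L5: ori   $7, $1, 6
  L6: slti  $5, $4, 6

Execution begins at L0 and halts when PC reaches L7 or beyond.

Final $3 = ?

2

PC=0  sub  $7, $0, $1        | $0=0 $1=6 $2=10 $3=10 $4=7 $5=2 $6=9 $7=65530
PC=1  bne  $5, $7, L3        | $0=0 $1=6 $2=10 $3=10 $4=7 $5=2 $6=9 $7=65530  [TAKEN]
PC=2  and  $3, $1, $7        | $0=0 $1=6 $2=10 $3=2 $4=7 $5=2 $6=9 $7=65530
PC=3  xori  $6, $7, 3        | $0=0 $1=6 $2=10 $3=2 $4=7 $5=2 $6=65529 $7=65530
PC=4  add  $0, $3, $5        | $0=0 $1=6 $2=10 $3=2 $4=7 $5=2 $6=65529 $7=65530
PC=5  ori   $7, $1, 6        | $0=0 $1=6 $2=10 $3=2 $4=7 $5=2 $6=65529 $7=6
PC=6  slti  $5, $4, 6        | $0=0 $1=6 $2=10 $3=2 $4=7 $5=0 $6=65529 $7=6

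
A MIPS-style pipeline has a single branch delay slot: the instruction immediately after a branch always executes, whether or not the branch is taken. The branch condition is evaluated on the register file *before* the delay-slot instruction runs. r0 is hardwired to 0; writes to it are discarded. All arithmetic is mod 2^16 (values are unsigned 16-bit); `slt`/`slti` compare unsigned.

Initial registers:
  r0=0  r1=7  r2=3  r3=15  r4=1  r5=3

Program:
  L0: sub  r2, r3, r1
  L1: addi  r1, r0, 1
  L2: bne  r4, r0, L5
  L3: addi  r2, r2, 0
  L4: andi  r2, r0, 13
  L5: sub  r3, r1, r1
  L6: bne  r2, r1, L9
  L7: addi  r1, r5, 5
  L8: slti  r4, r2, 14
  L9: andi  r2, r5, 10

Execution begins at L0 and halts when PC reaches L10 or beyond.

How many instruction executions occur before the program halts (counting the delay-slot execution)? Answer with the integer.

8

PC=0  sub  r2, r3, r1        | r0=0 r1=7 r2=8 r3=15 r4=1 r5=3
PC=1  addi  r1, r0, 1        | r0=0 r1=1 r2=8 r3=15 r4=1 r5=3
PC=2  bne  r4, r0, L5        | r0=0 r1=1 r2=8 r3=15 r4=1 r5=3  [TAKEN]
PC=3  addi  r2, r2, 0        | r0=0 r1=1 r2=8 r3=15 r4=1 r5=3
PC=5  sub  r3, r1, r1        | r0=0 r1=1 r2=8 r3=0 r4=1 r5=3
PC=6  bne  r2, r1, L9        | r0=0 r1=1 r2=8 r3=0 r4=1 r5=3  [TAKEN]
PC=7  addi  r1, r5, 5        | r0=0 r1=8 r2=8 r3=0 r4=1 r5=3
PC=9  andi  r2, r5, 10       | r0=0 r1=8 r2=2 r3=0 r4=1 r5=3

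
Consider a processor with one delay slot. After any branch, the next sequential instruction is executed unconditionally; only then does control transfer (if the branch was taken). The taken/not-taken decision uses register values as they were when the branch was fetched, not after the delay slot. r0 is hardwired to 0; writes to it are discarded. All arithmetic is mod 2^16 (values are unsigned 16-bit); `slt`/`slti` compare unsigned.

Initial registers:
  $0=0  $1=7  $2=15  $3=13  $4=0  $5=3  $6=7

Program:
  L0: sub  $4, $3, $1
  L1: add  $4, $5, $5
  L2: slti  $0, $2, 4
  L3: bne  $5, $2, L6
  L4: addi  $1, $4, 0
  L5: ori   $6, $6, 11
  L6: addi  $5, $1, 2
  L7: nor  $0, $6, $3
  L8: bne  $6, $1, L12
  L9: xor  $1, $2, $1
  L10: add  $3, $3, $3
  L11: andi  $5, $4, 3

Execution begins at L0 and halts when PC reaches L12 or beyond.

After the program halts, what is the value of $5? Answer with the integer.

8

[0] sub  $4, $3, $1  →  {$0:0, $1:7, $2:15, $3:13, $4:6, $5:3, $6:7}
[1] add  $4, $5, $5  →  {$0:0, $1:7, $2:15, $3:13, $4:6, $5:3, $6:7}
[2] slti  $0, $2, 4  →  {$0:0, $1:7, $2:15, $3:13, $4:6, $5:3, $6:7}
[3] bne  $5, $2, L6  →  {$0:0, $1:7, $2:15, $3:13, $4:6, $5:3, $6:7}  ⟨branch taken⟩
[4] addi  $1, $4, 0  →  {$0:0, $1:6, $2:15, $3:13, $4:6, $5:3, $6:7}
[6] addi  $5, $1, 2  →  {$0:0, $1:6, $2:15, $3:13, $4:6, $5:8, $6:7}
[7] nor  $0, $6, $3  →  {$0:0, $1:6, $2:15, $3:13, $4:6, $5:8, $6:7}
[8] bne  $6, $1, L12  →  {$0:0, $1:6, $2:15, $3:13, $4:6, $5:8, $6:7}  ⟨branch taken⟩
[9] xor  $1, $2, $1  →  {$0:0, $1:9, $2:15, $3:13, $4:6, $5:8, $6:7}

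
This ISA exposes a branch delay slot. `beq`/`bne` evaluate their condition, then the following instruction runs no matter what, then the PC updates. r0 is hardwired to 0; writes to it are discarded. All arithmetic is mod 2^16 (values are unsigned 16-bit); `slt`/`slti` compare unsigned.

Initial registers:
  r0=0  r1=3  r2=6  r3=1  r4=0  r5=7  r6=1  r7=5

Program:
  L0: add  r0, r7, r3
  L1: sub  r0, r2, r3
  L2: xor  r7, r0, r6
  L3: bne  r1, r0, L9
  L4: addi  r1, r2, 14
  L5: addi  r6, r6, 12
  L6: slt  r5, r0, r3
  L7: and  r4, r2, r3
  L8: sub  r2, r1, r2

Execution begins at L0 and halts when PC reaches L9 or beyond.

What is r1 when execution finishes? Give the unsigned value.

PC=0  add  r0, r7, r3        | r0=0 r1=3 r2=6 r3=1 r4=0 r5=7 r6=1 r7=5
PC=1  sub  r0, r2, r3        | r0=0 r1=3 r2=6 r3=1 r4=0 r5=7 r6=1 r7=5
PC=2  xor  r7, r0, r6        | r0=0 r1=3 r2=6 r3=1 r4=0 r5=7 r6=1 r7=1
PC=3  bne  r1, r0, L9        | r0=0 r1=3 r2=6 r3=1 r4=0 r5=7 r6=1 r7=1  [TAKEN]
PC=4  addi  r1, r2, 14       | r0=0 r1=20 r2=6 r3=1 r4=0 r5=7 r6=1 r7=1

20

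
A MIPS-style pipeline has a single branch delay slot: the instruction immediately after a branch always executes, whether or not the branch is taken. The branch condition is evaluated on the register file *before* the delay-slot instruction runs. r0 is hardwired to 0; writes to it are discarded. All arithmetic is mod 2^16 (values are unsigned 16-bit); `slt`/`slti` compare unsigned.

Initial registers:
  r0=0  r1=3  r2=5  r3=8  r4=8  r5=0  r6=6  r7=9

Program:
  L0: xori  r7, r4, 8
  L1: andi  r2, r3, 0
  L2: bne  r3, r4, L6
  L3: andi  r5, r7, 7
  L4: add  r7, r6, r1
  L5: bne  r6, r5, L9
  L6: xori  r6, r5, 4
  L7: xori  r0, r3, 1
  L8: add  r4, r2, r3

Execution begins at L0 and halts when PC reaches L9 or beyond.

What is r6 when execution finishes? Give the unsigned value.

4

[0] xori  r7, r4, 8  →  {r0:0, r1:3, r2:5, r3:8, r4:8, r5:0, r6:6, r7:0}
[1] andi  r2, r3, 0  →  {r0:0, r1:3, r2:0, r3:8, r4:8, r5:0, r6:6, r7:0}
[2] bne  r3, r4, L6  →  {r0:0, r1:3, r2:0, r3:8, r4:8, r5:0, r6:6, r7:0}  ⟨branch fallthrough⟩
[3] andi  r5, r7, 7  →  {r0:0, r1:3, r2:0, r3:8, r4:8, r5:0, r6:6, r7:0}
[4] add  r7, r6, r1  →  {r0:0, r1:3, r2:0, r3:8, r4:8, r5:0, r6:6, r7:9}
[5] bne  r6, r5, L9  →  {r0:0, r1:3, r2:0, r3:8, r4:8, r5:0, r6:6, r7:9}  ⟨branch taken⟩
[6] xori  r6, r5, 4  →  {r0:0, r1:3, r2:0, r3:8, r4:8, r5:0, r6:4, r7:9}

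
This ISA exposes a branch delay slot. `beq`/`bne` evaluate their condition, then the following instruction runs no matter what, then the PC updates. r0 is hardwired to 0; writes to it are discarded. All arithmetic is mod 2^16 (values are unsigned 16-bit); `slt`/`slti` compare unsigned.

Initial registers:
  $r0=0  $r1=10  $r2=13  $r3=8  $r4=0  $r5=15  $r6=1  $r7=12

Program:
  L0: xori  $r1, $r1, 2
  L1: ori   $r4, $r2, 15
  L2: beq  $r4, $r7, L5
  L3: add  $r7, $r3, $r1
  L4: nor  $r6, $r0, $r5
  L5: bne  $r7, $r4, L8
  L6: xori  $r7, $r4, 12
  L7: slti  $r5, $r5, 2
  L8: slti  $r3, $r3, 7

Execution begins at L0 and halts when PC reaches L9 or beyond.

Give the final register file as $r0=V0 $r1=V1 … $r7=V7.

$r0=0 $r1=8 $r2=13 $r3=0 $r4=15 $r5=15 $r6=65520 $r7=3

#0 xori  $r1, $r1, 2 ; 0/8/13/8/0/15/1/12
#1 ori   $r4, $r2, 15 ; 0/8/13/8/15/15/1/12
#2 beq  $r4, $r7, L5 ; 0/8/13/8/15/15/1/12 ; →fallthru
#3 add  $r7, $r3, $r1 ; 0/8/13/8/15/15/1/16
#4 nor  $r6, $r0, $r5 ; 0/8/13/8/15/15/65520/16
#5 bne  $r7, $r4, L8 ; 0/8/13/8/15/15/65520/16 ; →target
#6 xori  $r7, $r4, 12 ; 0/8/13/8/15/15/65520/3
#8 slti  $r3, $r3, 7 ; 0/8/13/0/15/15/65520/3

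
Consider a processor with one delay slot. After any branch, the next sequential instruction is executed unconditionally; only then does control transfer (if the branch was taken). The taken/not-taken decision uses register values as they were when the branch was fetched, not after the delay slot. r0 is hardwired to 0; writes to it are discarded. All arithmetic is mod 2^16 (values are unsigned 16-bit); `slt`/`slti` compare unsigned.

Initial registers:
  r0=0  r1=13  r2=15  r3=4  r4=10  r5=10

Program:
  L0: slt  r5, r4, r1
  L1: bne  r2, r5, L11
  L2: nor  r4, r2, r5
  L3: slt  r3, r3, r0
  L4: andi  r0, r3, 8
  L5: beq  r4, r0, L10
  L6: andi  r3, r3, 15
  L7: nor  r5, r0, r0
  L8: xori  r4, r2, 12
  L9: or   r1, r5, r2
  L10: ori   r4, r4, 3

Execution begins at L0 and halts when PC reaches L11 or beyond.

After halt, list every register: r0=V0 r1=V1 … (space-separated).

r0=0 r1=13 r2=15 r3=4 r4=65520 r5=1

#0 slt  r5, r4, r1 ; 0/13/15/4/10/1
#1 bne  r2, r5, L11 ; 0/13/15/4/10/1 ; →target
#2 nor  r4, r2, r5 ; 0/13/15/4/65520/1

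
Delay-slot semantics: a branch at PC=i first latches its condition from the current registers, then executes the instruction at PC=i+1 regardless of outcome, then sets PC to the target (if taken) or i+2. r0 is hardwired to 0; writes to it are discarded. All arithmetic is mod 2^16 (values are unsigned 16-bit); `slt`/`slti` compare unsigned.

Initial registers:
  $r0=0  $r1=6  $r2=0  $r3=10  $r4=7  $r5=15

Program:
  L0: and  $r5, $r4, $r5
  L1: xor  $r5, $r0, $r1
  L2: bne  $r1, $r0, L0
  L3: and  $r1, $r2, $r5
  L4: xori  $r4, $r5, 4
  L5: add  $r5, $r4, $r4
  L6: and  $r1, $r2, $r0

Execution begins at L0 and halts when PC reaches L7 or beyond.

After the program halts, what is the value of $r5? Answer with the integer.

[0] and  $r5, $r4, $r5  →  {$r0:0, $r1:6, $r2:0, $r3:10, $r4:7, $r5:7}
[1] xor  $r5, $r0, $r1  →  {$r0:0, $r1:6, $r2:0, $r3:10, $r4:7, $r5:6}
[2] bne  $r1, $r0, L0  →  {$r0:0, $r1:6, $r2:0, $r3:10, $r4:7, $r5:6}  ⟨branch taken⟩
[3] and  $r1, $r2, $r5  →  {$r0:0, $r1:0, $r2:0, $r3:10, $r4:7, $r5:6}
[0] and  $r5, $r4, $r5  →  {$r0:0, $r1:0, $r2:0, $r3:10, $r4:7, $r5:6}
[1] xor  $r5, $r0, $r1  →  {$r0:0, $r1:0, $r2:0, $r3:10, $r4:7, $r5:0}
[2] bne  $r1, $r0, L0  →  {$r0:0, $r1:0, $r2:0, $r3:10, $r4:7, $r5:0}  ⟨branch fallthrough⟩
[3] and  $r1, $r2, $r5  →  {$r0:0, $r1:0, $r2:0, $r3:10, $r4:7, $r5:0}
[4] xori  $r4, $r5, 4  →  {$r0:0, $r1:0, $r2:0, $r3:10, $r4:4, $r5:0}
[5] add  $r5, $r4, $r4  →  {$r0:0, $r1:0, $r2:0, $r3:10, $r4:4, $r5:8}
[6] and  $r1, $r2, $r0  →  {$r0:0, $r1:0, $r2:0, $r3:10, $r4:4, $r5:8}

8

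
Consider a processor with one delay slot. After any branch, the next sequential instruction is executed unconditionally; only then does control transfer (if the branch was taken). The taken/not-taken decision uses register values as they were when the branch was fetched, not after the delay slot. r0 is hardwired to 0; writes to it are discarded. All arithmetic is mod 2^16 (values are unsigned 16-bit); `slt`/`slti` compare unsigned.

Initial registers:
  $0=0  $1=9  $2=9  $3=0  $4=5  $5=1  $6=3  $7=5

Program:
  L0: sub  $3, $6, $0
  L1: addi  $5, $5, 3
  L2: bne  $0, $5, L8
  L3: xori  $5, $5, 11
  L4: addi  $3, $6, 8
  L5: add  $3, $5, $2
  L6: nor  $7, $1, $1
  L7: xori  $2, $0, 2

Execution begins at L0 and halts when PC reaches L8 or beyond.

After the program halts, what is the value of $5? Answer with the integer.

15

  step pc=0: sub  $3, $6, $0  regs=(0,9,9,3,5,1,3,5)
  step pc=1: addi  $5, $5, 3  regs=(0,9,9,3,5,4,3,5)
  step pc=2: bne  $0, $5, L8  cond=T  regs=(0,9,9,3,5,4,3,5)
  step pc=3: xori  $5, $5, 11  regs=(0,9,9,3,5,15,3,5)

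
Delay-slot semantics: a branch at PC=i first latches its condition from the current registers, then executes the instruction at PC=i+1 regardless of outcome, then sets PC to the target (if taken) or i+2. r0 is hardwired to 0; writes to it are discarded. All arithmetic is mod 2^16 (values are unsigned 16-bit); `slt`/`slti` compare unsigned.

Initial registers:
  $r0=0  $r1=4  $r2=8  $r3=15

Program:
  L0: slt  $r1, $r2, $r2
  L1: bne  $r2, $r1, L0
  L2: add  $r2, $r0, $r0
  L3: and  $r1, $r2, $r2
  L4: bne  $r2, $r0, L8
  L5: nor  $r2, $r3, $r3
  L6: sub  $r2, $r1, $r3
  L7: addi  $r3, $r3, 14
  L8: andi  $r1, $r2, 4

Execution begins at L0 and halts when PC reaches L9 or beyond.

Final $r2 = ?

65521

[0] slt  $r1, $r2, $r2  →  {$r0:0, $r1:0, $r2:8, $r3:15}
[1] bne  $r2, $r1, L0  →  {$r0:0, $r1:0, $r2:8, $r3:15}  ⟨branch taken⟩
[2] add  $r2, $r0, $r0  →  {$r0:0, $r1:0, $r2:0, $r3:15}
[0] slt  $r1, $r2, $r2  →  {$r0:0, $r1:0, $r2:0, $r3:15}
[1] bne  $r2, $r1, L0  →  {$r0:0, $r1:0, $r2:0, $r3:15}  ⟨branch fallthrough⟩
[2] add  $r2, $r0, $r0  →  {$r0:0, $r1:0, $r2:0, $r3:15}
[3] and  $r1, $r2, $r2  →  {$r0:0, $r1:0, $r2:0, $r3:15}
[4] bne  $r2, $r0, L8  →  {$r0:0, $r1:0, $r2:0, $r3:15}  ⟨branch fallthrough⟩
[5] nor  $r2, $r3, $r3  →  {$r0:0, $r1:0, $r2:65520, $r3:15}
[6] sub  $r2, $r1, $r3  →  {$r0:0, $r1:0, $r2:65521, $r3:15}
[7] addi  $r3, $r3, 14  →  {$r0:0, $r1:0, $r2:65521, $r3:29}
[8] andi  $r1, $r2, 4  →  {$r0:0, $r1:0, $r2:65521, $r3:29}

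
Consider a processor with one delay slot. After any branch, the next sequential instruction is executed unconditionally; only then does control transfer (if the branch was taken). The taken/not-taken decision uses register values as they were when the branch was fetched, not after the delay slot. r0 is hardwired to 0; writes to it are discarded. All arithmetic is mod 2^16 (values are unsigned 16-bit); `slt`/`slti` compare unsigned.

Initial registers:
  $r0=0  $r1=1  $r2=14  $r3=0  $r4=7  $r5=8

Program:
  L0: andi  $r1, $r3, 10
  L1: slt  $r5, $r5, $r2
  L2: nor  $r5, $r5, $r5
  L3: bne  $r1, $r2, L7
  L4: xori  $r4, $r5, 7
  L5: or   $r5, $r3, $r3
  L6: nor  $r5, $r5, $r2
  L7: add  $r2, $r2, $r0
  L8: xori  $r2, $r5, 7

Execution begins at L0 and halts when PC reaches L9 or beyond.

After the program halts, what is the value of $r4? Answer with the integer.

65529

#0 andi  $r1, $r3, 10 ; 0/0/14/0/7/8
#1 slt  $r5, $r5, $r2 ; 0/0/14/0/7/1
#2 nor  $r5, $r5, $r5 ; 0/0/14/0/7/65534
#3 bne  $r1, $r2, L7 ; 0/0/14/0/7/65534 ; →target
#4 xori  $r4, $r5, 7 ; 0/0/14/0/65529/65534
#7 add  $r2, $r2, $r0 ; 0/0/14/0/65529/65534
#8 xori  $r2, $r5, 7 ; 0/0/65529/0/65529/65534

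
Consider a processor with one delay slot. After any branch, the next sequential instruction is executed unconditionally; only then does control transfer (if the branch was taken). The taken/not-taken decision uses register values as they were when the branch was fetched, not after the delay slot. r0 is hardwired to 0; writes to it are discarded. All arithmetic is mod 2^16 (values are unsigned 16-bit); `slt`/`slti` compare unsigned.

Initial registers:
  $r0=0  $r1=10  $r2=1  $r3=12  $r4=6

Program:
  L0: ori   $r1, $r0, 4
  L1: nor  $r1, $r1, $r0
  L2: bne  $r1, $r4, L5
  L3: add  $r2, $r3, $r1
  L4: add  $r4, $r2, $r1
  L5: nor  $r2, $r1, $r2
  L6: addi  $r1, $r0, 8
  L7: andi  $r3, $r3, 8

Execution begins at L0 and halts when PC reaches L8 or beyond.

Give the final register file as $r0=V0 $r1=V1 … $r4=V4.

#0 ori   $r1, $r0, 4 ; 0/4/1/12/6
#1 nor  $r1, $r1, $r0 ; 0/65531/1/12/6
#2 bne  $r1, $r4, L5 ; 0/65531/1/12/6 ; →target
#3 add  $r2, $r3, $r1 ; 0/65531/7/12/6
#5 nor  $r2, $r1, $r2 ; 0/65531/0/12/6
#6 addi  $r1, $r0, 8 ; 0/8/0/12/6
#7 andi  $r3, $r3, 8 ; 0/8/0/8/6

$r0=0 $r1=8 $r2=0 $r3=8 $r4=6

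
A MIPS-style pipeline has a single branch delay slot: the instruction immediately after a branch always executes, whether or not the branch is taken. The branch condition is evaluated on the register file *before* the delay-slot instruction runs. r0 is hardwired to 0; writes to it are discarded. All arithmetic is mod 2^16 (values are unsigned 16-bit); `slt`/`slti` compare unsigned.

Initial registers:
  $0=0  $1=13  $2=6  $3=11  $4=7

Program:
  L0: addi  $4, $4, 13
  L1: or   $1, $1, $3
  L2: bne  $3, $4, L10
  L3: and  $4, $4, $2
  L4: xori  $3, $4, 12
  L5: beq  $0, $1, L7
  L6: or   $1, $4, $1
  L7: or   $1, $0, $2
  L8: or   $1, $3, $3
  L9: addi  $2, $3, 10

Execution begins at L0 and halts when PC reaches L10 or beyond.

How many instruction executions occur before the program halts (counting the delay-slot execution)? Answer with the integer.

4

#0 addi  $4, $4, 13 ; 0/13/6/11/20
#1 or   $1, $1, $3 ; 0/15/6/11/20
#2 bne  $3, $4, L10 ; 0/15/6/11/20 ; →target
#3 and  $4, $4, $2 ; 0/15/6/11/4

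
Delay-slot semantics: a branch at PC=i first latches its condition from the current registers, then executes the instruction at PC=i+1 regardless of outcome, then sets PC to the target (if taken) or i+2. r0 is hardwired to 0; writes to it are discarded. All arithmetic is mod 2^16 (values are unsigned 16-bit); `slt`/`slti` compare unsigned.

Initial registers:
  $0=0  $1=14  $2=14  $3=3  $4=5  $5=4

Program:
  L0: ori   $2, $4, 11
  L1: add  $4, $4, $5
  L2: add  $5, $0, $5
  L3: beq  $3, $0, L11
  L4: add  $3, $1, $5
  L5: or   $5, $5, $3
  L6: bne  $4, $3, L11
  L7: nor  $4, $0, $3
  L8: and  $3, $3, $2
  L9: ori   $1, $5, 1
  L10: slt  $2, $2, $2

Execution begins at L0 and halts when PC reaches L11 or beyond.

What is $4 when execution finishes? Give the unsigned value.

65517

#0 ori   $2, $4, 11 ; 0/14/15/3/5/4
#1 add  $4, $4, $5 ; 0/14/15/3/9/4
#2 add  $5, $0, $5 ; 0/14/15/3/9/4
#3 beq  $3, $0, L11 ; 0/14/15/3/9/4 ; →fallthru
#4 add  $3, $1, $5 ; 0/14/15/18/9/4
#5 or   $5, $5, $3 ; 0/14/15/18/9/22
#6 bne  $4, $3, L11 ; 0/14/15/18/9/22 ; →target
#7 nor  $4, $0, $3 ; 0/14/15/18/65517/22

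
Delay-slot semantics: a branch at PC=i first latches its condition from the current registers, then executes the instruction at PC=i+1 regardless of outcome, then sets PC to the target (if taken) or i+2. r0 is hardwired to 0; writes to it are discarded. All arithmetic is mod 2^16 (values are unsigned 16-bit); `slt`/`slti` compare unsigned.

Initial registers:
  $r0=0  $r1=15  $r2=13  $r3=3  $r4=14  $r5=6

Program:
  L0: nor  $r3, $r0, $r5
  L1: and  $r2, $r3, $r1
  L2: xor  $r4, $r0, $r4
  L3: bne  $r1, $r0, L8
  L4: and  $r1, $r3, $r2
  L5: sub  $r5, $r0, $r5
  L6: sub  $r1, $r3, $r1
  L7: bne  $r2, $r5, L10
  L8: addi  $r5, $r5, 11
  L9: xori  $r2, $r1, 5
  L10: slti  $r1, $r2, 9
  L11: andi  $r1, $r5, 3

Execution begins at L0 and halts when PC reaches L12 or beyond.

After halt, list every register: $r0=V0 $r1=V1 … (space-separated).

[0] nor  $r3, $r0, $r5  →  {$r0:0, $r1:15, $r2:13, $r3:65529, $r4:14, $r5:6}
[1] and  $r2, $r3, $r1  →  {$r0:0, $r1:15, $r2:9, $r3:65529, $r4:14, $r5:6}
[2] xor  $r4, $r0, $r4  →  {$r0:0, $r1:15, $r2:9, $r3:65529, $r4:14, $r5:6}
[3] bne  $r1, $r0, L8  →  {$r0:0, $r1:15, $r2:9, $r3:65529, $r4:14, $r5:6}  ⟨branch taken⟩
[4] and  $r1, $r3, $r2  →  {$r0:0, $r1:9, $r2:9, $r3:65529, $r4:14, $r5:6}
[8] addi  $r5, $r5, 11  →  {$r0:0, $r1:9, $r2:9, $r3:65529, $r4:14, $r5:17}
[9] xori  $r2, $r1, 5  →  {$r0:0, $r1:9, $r2:12, $r3:65529, $r4:14, $r5:17}
[10] slti  $r1, $r2, 9  →  {$r0:0, $r1:0, $r2:12, $r3:65529, $r4:14, $r5:17}
[11] andi  $r1, $r5, 3  →  {$r0:0, $r1:1, $r2:12, $r3:65529, $r4:14, $r5:17}

$r0=0 $r1=1 $r2=12 $r3=65529 $r4=14 $r5=17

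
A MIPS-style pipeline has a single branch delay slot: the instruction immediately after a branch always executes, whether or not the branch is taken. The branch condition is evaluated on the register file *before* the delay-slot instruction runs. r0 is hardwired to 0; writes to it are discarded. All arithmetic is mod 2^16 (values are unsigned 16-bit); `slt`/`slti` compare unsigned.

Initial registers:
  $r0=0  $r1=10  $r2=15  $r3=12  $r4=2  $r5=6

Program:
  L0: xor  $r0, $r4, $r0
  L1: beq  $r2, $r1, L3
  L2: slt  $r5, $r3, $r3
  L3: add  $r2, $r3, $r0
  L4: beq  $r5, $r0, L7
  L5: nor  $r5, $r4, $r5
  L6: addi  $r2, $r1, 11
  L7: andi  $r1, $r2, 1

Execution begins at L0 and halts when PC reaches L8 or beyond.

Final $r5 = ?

65533

#0 xor  $r0, $r4, $r0 ; 0/10/15/12/2/6
#1 beq  $r2, $r1, L3 ; 0/10/15/12/2/6 ; →fallthru
#2 slt  $r5, $r3, $r3 ; 0/10/15/12/2/0
#3 add  $r2, $r3, $r0 ; 0/10/12/12/2/0
#4 beq  $r5, $r0, L7 ; 0/10/12/12/2/0 ; →target
#5 nor  $r5, $r4, $r5 ; 0/10/12/12/2/65533
#7 andi  $r1, $r2, 1 ; 0/0/12/12/2/65533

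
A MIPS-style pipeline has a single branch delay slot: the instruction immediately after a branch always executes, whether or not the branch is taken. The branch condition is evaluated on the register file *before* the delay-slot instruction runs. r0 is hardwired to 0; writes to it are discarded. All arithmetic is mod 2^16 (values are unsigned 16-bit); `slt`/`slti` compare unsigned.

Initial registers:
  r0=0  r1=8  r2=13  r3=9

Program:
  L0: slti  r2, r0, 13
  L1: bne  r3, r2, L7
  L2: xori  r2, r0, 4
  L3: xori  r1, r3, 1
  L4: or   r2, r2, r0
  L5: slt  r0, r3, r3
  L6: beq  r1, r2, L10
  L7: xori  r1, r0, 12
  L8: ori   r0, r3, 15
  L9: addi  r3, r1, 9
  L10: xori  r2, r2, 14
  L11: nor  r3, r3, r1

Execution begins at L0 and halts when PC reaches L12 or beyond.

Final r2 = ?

#0 slti  r2, r0, 13 ; 0/8/1/9
#1 bne  r3, r2, L7 ; 0/8/1/9 ; →target
#2 xori  r2, r0, 4 ; 0/8/4/9
#7 xori  r1, r0, 12 ; 0/12/4/9
#8 ori   r0, r3, 15 ; 0/12/4/9
#9 addi  r3, r1, 9 ; 0/12/4/21
#10 xori  r2, r2, 14 ; 0/12/10/21
#11 nor  r3, r3, r1 ; 0/12/10/65506

10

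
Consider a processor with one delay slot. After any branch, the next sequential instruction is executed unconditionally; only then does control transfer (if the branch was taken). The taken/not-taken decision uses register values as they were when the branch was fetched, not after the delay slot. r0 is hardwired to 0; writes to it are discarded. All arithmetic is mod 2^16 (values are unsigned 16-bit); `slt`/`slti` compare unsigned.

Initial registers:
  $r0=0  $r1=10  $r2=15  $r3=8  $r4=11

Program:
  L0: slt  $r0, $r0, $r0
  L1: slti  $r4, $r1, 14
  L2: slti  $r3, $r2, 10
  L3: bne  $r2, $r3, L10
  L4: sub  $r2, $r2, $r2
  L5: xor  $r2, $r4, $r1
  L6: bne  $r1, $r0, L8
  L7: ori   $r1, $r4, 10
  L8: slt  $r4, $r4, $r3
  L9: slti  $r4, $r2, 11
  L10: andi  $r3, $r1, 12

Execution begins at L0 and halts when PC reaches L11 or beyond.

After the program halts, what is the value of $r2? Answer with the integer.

0

[0] slt  $r0, $r0, $r0  →  {$r0:0, $r1:10, $r2:15, $r3:8, $r4:11}
[1] slti  $r4, $r1, 14  →  {$r0:0, $r1:10, $r2:15, $r3:8, $r4:1}
[2] slti  $r3, $r2, 10  →  {$r0:0, $r1:10, $r2:15, $r3:0, $r4:1}
[3] bne  $r2, $r3, L10  →  {$r0:0, $r1:10, $r2:15, $r3:0, $r4:1}  ⟨branch taken⟩
[4] sub  $r2, $r2, $r2  →  {$r0:0, $r1:10, $r2:0, $r3:0, $r4:1}
[10] andi  $r3, $r1, 12  →  {$r0:0, $r1:10, $r2:0, $r3:8, $r4:1}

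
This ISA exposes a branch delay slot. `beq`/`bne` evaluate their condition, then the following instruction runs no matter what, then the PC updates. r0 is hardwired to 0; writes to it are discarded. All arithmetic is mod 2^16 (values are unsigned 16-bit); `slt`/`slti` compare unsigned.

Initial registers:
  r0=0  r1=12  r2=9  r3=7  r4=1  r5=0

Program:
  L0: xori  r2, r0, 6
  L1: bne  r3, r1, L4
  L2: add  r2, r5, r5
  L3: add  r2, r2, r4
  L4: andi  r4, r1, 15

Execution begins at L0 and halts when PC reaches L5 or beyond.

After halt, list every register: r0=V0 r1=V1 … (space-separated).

r0=0 r1=12 r2=0 r3=7 r4=12 r5=0

#0 xori  r2, r0, 6 ; 0/12/6/7/1/0
#1 bne  r3, r1, L4 ; 0/12/6/7/1/0 ; →target
#2 add  r2, r5, r5 ; 0/12/0/7/1/0
#4 andi  r4, r1, 15 ; 0/12/0/7/12/0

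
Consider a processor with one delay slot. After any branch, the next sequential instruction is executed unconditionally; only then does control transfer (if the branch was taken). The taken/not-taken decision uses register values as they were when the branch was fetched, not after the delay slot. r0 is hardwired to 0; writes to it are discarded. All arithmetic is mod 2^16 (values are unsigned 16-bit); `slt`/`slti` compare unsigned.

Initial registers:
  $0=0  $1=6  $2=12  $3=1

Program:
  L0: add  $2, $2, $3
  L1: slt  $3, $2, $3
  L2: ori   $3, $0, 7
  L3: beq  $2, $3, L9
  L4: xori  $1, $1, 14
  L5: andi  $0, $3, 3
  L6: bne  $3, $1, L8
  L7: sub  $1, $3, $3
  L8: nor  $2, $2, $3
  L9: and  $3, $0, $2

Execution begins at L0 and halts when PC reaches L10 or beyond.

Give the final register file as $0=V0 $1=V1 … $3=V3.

$0=0 $1=0 $2=65520 $3=0

[0] add  $2, $2, $3  →  {$0:0, $1:6, $2:13, $3:1}
[1] slt  $3, $2, $3  →  {$0:0, $1:6, $2:13, $3:0}
[2] ori   $3, $0, 7  →  {$0:0, $1:6, $2:13, $3:7}
[3] beq  $2, $3, L9  →  {$0:0, $1:6, $2:13, $3:7}  ⟨branch fallthrough⟩
[4] xori  $1, $1, 14  →  {$0:0, $1:8, $2:13, $3:7}
[5] andi  $0, $3, 3  →  {$0:0, $1:8, $2:13, $3:7}
[6] bne  $3, $1, L8  →  {$0:0, $1:8, $2:13, $3:7}  ⟨branch taken⟩
[7] sub  $1, $3, $3  →  {$0:0, $1:0, $2:13, $3:7}
[8] nor  $2, $2, $3  →  {$0:0, $1:0, $2:65520, $3:7}
[9] and  $3, $0, $2  →  {$0:0, $1:0, $2:65520, $3:0}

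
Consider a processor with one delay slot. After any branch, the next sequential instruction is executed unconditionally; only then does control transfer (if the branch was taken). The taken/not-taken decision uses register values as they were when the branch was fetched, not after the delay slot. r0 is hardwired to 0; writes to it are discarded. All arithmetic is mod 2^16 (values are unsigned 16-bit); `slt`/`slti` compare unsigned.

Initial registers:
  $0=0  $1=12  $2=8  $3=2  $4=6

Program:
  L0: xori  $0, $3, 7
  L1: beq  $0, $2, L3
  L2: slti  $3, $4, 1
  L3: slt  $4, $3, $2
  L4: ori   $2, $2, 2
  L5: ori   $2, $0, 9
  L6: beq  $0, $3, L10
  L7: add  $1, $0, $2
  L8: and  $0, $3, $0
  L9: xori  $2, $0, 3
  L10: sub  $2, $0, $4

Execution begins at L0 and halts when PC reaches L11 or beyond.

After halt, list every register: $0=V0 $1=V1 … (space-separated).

$0=0 $1=9 $2=65535 $3=0 $4=1

[0] xori  $0, $3, 7  →  {$0:0, $1:12, $2:8, $3:2, $4:6}
[1] beq  $0, $2, L3  →  {$0:0, $1:12, $2:8, $3:2, $4:6}  ⟨branch fallthrough⟩
[2] slti  $3, $4, 1  →  {$0:0, $1:12, $2:8, $3:0, $4:6}
[3] slt  $4, $3, $2  →  {$0:0, $1:12, $2:8, $3:0, $4:1}
[4] ori   $2, $2, 2  →  {$0:0, $1:12, $2:10, $3:0, $4:1}
[5] ori   $2, $0, 9  →  {$0:0, $1:12, $2:9, $3:0, $4:1}
[6] beq  $0, $3, L10  →  {$0:0, $1:12, $2:9, $3:0, $4:1}  ⟨branch taken⟩
[7] add  $1, $0, $2  →  {$0:0, $1:9, $2:9, $3:0, $4:1}
[10] sub  $2, $0, $4  →  {$0:0, $1:9, $2:65535, $3:0, $4:1}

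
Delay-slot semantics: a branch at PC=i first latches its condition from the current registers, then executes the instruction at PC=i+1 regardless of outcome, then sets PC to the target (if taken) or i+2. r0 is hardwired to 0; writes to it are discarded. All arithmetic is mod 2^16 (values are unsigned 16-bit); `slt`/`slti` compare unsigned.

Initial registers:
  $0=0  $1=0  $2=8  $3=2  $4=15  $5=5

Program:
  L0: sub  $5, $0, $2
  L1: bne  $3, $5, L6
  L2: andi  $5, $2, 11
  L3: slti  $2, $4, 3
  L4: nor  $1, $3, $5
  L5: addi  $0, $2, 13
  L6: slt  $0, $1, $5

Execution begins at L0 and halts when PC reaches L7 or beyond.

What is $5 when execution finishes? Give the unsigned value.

PC=0  sub  $5, $0, $2        | $0=0 $1=0 $2=8 $3=2 $4=15 $5=65528
PC=1  bne  $3, $5, L6        | $0=0 $1=0 $2=8 $3=2 $4=15 $5=65528  [TAKEN]
PC=2  andi  $5, $2, 11       | $0=0 $1=0 $2=8 $3=2 $4=15 $5=8
PC=6  slt  $0, $1, $5        | $0=0 $1=0 $2=8 $3=2 $4=15 $5=8

8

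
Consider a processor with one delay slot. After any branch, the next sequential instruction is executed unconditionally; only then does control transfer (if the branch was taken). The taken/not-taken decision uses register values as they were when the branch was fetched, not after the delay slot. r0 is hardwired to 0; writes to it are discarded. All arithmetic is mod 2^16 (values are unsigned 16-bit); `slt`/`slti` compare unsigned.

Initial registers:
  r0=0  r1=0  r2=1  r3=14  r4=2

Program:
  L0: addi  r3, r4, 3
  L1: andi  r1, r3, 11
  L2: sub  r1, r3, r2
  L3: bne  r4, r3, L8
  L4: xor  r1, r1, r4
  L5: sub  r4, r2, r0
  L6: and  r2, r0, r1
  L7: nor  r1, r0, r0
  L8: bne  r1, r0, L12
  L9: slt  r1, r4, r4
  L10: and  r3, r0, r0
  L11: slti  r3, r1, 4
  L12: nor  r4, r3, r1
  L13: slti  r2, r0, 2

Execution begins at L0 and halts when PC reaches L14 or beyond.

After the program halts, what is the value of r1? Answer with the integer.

0

[0] addi  r3, r4, 3  →  {r0:0, r1:0, r2:1, r3:5, r4:2}
[1] andi  r1, r3, 11  →  {r0:0, r1:1, r2:1, r3:5, r4:2}
[2] sub  r1, r3, r2  →  {r0:0, r1:4, r2:1, r3:5, r4:2}
[3] bne  r4, r3, L8  →  {r0:0, r1:4, r2:1, r3:5, r4:2}  ⟨branch taken⟩
[4] xor  r1, r1, r4  →  {r0:0, r1:6, r2:1, r3:5, r4:2}
[8] bne  r1, r0, L12  →  {r0:0, r1:6, r2:1, r3:5, r4:2}  ⟨branch taken⟩
[9] slt  r1, r4, r4  →  {r0:0, r1:0, r2:1, r3:5, r4:2}
[12] nor  r4, r3, r1  →  {r0:0, r1:0, r2:1, r3:5, r4:65530}
[13] slti  r2, r0, 2  →  {r0:0, r1:0, r2:1, r3:5, r4:65530}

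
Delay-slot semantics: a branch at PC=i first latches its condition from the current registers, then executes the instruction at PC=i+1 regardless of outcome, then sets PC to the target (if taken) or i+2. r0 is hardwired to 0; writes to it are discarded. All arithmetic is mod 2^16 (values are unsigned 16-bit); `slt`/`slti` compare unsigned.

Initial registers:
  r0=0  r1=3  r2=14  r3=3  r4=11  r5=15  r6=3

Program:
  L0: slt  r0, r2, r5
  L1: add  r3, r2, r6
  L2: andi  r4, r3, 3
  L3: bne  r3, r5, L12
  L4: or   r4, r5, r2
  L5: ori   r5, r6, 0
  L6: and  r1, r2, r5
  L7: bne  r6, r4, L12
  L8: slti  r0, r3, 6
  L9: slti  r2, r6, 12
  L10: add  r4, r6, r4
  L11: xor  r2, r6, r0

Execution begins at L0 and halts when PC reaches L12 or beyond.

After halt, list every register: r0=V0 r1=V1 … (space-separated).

  step pc=0: slt  r0, r2, r5  regs=(0,3,14,3,11,15,3)
  step pc=1: add  r3, r2, r6  regs=(0,3,14,17,11,15,3)
  step pc=2: andi  r4, r3, 3  regs=(0,3,14,17,1,15,3)
  step pc=3: bne  r3, r5, L12  cond=T  regs=(0,3,14,17,1,15,3)
  step pc=4: or   r4, r5, r2  regs=(0,3,14,17,15,15,3)

r0=0 r1=3 r2=14 r3=17 r4=15 r5=15 r6=3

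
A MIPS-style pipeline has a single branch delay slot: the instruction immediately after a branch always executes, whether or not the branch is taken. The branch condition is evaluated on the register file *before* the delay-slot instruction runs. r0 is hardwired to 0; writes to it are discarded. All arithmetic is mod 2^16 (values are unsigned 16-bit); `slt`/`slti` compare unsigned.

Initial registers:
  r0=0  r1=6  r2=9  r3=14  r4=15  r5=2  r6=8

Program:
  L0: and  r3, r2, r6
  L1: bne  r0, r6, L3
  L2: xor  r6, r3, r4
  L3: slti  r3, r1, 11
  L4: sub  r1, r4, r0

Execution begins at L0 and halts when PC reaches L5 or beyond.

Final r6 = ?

[0] and  r3, r2, r6  →  {r0:0, r1:6, r2:9, r3:8, r4:15, r5:2, r6:8}
[1] bne  r0, r6, L3  →  {r0:0, r1:6, r2:9, r3:8, r4:15, r5:2, r6:8}  ⟨branch taken⟩
[2] xor  r6, r3, r4  →  {r0:0, r1:6, r2:9, r3:8, r4:15, r5:2, r6:7}
[3] slti  r3, r1, 11  →  {r0:0, r1:6, r2:9, r3:1, r4:15, r5:2, r6:7}
[4] sub  r1, r4, r0  →  {r0:0, r1:15, r2:9, r3:1, r4:15, r5:2, r6:7}

7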